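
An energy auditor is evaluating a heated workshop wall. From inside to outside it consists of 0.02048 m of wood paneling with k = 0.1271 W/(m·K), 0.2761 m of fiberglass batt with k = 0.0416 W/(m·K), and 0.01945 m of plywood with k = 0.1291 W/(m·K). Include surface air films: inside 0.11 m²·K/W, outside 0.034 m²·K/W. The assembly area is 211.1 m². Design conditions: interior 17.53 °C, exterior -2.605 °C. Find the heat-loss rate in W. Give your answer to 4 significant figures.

599.3 W

0.02048/0.1271 = 0.16113
0.2761/0.0416 = 6.637
0.01945/0.1291 = 0.15066
R_total = 0.11 + 0.16113 + 6.637 + 0.15066 + 0.034 = 7.0928 m²·K/W
Q = A·ΔT/R = 211.1 × (17.53 − (-2.605)) / 7.0928 = 599.27 W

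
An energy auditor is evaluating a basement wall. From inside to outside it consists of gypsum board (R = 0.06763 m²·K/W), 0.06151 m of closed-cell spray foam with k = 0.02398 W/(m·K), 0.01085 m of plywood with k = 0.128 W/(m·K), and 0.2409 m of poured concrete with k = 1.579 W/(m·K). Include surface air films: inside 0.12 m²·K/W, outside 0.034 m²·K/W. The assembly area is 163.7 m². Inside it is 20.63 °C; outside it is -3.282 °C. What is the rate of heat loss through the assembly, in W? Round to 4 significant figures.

1294 W

0.06151/0.02398 = 2.5651
0.01085/0.128 = 0.084766
0.2409/1.579 = 0.15256
R_total = 0.12 + 0.06763 + 2.5651 + 0.084766 + 0.15256 + 0.034 = 3.024 m²·K/W
Q = A·ΔT/R = 163.7 × (20.63 − (-3.282)) / 3.024 = 1294.4 W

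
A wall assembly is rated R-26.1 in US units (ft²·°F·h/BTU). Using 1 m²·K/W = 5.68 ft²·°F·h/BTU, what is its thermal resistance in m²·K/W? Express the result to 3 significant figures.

4.60 m²·K/W

R_SI = 26.1/5.68 = 4.595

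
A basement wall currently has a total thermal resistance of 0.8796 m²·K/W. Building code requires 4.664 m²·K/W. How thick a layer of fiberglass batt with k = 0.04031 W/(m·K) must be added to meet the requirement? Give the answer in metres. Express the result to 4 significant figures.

ΔR = 4.664 − 0.8796 = 3.7844 m²·K/W
L = ΔR × k = 3.7844 × 0.04031 = 0.15255 m

0.1525 m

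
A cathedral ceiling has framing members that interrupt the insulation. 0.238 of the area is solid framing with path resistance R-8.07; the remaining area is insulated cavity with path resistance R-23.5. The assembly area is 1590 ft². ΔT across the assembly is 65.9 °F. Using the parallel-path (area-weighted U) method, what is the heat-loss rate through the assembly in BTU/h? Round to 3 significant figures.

U_eff = 0.762/23.5 + 0.238/8.07 = 0.03243 + 0.02949 = 0.06192
R_eff = 1/U_eff = 16.15 ft²·°F·h/BTU
Q = 1590 × 65.9 / 16.15 = 6488 BTU/h

6490 BTU/h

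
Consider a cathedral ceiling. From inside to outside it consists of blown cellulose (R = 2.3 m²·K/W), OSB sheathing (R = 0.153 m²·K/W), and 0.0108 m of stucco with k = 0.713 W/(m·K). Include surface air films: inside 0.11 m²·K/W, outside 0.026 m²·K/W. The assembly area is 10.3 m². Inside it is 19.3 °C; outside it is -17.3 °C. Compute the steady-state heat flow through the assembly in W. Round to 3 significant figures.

145 W

0.0108/0.713 = 0.01515
R_total = 0.11 + 2.3 + 0.153 + 0.01515 + 0.026 = 2.604 m²·K/W
Q = A·ΔT/R = 10.3 × (19.3 − (-17.3)) / 2.604 = 144.8 W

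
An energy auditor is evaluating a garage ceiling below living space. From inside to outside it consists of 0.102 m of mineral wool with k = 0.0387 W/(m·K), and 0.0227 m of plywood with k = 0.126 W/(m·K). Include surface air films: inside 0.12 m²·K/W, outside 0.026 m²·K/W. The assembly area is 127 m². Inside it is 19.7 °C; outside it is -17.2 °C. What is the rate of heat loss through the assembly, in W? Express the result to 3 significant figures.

1580 W

0.102/0.0387 = 2.636
0.0227/0.126 = 0.1802
R_total = 0.12 + 2.636 + 0.1802 + 0.026 = 2.962 m²·K/W
Q = A·ΔT/R = 127 × (19.7 − (-17.2)) / 2.962 = 1582 W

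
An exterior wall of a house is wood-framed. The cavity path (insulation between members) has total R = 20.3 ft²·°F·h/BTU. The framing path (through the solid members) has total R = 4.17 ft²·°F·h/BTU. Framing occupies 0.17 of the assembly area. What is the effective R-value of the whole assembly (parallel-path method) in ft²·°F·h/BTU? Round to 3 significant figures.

U_eff = 0.83/20.3 + 0.17/4.17 = 0.04089 + 0.04077 = 0.08165
R_eff = 1/U_eff = 12.25 ft²·°F·h/BTU

12.2 ft²·°F·h/BTU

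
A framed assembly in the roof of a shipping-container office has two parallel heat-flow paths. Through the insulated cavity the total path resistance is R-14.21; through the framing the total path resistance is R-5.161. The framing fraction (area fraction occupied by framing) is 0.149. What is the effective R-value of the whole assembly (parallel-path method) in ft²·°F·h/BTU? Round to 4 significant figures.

11.27 ft²·°F·h/BTU

U_eff = 0.851/14.21 + 0.149/5.161 = 0.059887 + 0.02887 = 0.088758
R_eff = 1/U_eff = 11.267 ft²·°F·h/BTU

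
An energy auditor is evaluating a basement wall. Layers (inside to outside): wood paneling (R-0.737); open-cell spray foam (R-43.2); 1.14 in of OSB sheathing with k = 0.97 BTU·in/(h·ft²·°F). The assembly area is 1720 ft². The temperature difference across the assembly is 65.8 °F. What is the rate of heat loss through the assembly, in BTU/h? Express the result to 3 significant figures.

1.14/0.97 = 1.175
R_total = 0.737 + 43.2 + 1.175 = 45.11 ft²·°F·h/BTU
Q = A·ΔT/R = 1720 × 65.8 / 45.11 = 2509 BTU/h

2510 BTU/h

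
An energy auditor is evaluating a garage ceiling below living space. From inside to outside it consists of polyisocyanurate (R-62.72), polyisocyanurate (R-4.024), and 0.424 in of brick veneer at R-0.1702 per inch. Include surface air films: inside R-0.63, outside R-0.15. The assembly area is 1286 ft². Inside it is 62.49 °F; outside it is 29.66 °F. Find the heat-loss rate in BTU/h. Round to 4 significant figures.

0.424 × 0.1702 = 0.072165
R_total = 0.63 + 62.72 + 4.024 + 0.072165 + 0.15 = 67.596 ft²·°F·h/BTU
Q = A·ΔT/R = 1286 × (62.49 − 29.66) / 67.596 = 624.58 BTU/h

624.6 BTU/h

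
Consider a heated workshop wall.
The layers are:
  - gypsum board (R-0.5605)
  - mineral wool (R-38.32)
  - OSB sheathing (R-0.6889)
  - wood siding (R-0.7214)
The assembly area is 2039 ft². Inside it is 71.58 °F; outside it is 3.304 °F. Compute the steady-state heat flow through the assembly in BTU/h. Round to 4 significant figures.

3455 BTU/h

R_total = 0.5605 + 38.32 + 0.6889 + 0.7214 = 40.291 ft²·°F·h/BTU
Q = A·ΔT/R = 2039 × (71.58 − 3.304) / 40.291 = 3455.2 BTU/h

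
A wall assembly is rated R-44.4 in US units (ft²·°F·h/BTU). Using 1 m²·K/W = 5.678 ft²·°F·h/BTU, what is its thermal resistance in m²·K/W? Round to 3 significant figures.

R_SI = 44.4/5.678 = 7.82

7.82 m²·K/W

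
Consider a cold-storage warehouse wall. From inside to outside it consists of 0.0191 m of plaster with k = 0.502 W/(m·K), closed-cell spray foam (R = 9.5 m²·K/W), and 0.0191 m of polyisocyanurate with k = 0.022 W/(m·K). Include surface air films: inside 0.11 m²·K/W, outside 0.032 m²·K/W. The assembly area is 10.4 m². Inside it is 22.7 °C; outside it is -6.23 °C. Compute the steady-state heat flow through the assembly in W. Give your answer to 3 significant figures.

28.5 W

0.0191/0.502 = 0.03805
0.0191/0.022 = 0.8682
R_total = 0.11 + 0.03805 + 9.5 + 0.8682 + 0.032 = 10.55 m²·K/W
Q = A·ΔT/R = 10.4 × (22.7 − (-6.23)) / 10.55 = 28.52 W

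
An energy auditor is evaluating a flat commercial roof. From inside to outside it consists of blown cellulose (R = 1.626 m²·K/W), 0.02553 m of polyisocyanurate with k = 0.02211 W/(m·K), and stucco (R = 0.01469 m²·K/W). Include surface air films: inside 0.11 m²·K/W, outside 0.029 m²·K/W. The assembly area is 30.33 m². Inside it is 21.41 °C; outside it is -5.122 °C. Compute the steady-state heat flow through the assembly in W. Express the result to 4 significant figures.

0.02553/0.02211 = 1.1547
R_total = 0.11 + 1.626 + 1.1547 + 0.01469 + 0.029 = 2.9344 m²·K/W
Q = A·ΔT/R = 30.33 × (21.41 − (-5.122)) / 2.9344 = 274.24 W

274.2 W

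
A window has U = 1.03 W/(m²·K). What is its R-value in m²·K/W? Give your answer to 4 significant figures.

0.9709 m²·K/W

R = 1/U = 1/1.03 = 0.97087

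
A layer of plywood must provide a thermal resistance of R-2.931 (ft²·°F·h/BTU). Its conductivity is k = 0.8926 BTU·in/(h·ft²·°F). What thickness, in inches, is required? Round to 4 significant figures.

2.616 in

L = R × k = 2.931 × 0.8926 = 2.6162 in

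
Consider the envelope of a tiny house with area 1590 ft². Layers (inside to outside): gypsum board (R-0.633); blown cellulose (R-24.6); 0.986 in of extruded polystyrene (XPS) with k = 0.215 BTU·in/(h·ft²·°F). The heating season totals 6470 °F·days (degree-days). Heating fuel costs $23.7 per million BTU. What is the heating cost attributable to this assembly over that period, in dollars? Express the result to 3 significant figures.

196 dollars

0.986/0.215 = 4.586
R_total = 0.633 + 24.6 + 4.586 = 29.82 ft²·°F·h/BTU
E = A × HDD × 24 / R = 1590 × 6470 × 24 / 29.82 = 8280000 BTU
Cost = 8280000/10⁶ × 23.7 = $196.2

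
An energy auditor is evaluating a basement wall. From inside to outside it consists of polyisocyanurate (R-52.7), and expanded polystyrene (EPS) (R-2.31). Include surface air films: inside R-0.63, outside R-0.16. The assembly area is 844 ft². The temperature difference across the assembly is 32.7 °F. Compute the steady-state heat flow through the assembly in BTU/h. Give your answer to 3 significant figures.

R_total = 0.63 + 52.7 + 2.31 + 0.16 = 55.8 ft²·°F·h/BTU
Q = A·ΔT/R = 844 × 32.7 / 55.8 = 494.6 BTU/h

495 BTU/h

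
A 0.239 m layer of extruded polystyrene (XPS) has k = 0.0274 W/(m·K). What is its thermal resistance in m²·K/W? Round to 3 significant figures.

8.72 m²·K/W

R = L/k = 0.239/0.0274 = 8.723 m²·K/W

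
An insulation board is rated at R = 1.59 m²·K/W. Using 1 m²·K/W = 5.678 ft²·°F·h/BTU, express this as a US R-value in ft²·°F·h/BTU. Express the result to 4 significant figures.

9.028 ft²·°F·h/BTU

R_US = 1.59 × 5.678 = 9.028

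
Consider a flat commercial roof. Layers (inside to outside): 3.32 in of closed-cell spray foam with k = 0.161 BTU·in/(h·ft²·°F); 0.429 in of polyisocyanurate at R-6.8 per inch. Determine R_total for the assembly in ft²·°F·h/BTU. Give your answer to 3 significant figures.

3.32/0.161 = 20.62
0.429 × 6.8 = 2.917
R_total = 20.62 + 2.917 = 23.54 ft²·°F·h/BTU

23.5 ft²·°F·h/BTU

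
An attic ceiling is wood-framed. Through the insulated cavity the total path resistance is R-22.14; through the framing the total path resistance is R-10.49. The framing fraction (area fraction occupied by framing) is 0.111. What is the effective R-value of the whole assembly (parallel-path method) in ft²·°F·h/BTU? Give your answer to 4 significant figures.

19.71 ft²·°F·h/BTU

U_eff = 0.889/22.14 + 0.111/10.49 = 0.040154 + 0.010582 = 0.050735
R_eff = 1/U_eff = 19.71 ft²·°F·h/BTU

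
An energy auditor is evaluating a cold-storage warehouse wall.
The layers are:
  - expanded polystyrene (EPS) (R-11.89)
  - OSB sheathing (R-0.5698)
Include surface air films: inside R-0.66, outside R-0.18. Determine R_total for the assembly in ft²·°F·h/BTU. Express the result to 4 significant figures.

13.30 ft²·°F·h/BTU

R_total = 0.66 + 11.89 + 0.5698 + 0.18 = 13.3 ft²·°F·h/BTU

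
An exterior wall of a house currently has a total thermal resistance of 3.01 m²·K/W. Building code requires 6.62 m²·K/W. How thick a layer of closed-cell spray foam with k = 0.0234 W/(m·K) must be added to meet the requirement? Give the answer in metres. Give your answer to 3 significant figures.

ΔR = 6.62 − 3.01 = 3.61 m²·K/W
L = ΔR × k = 3.61 × 0.0234 = 0.08447 m

0.0845 m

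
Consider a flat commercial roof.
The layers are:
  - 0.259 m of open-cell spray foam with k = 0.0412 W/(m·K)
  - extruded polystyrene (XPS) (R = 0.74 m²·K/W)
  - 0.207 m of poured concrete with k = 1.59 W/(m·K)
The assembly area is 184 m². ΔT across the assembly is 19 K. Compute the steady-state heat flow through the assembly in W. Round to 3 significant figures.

489 W

0.259/0.0412 = 6.286
0.207/1.59 = 0.1302
R_total = 6.286 + 0.74 + 0.1302 = 7.157 m²·K/W
Q = A·ΔT/R = 184 × 19 / 7.157 = 488.5 W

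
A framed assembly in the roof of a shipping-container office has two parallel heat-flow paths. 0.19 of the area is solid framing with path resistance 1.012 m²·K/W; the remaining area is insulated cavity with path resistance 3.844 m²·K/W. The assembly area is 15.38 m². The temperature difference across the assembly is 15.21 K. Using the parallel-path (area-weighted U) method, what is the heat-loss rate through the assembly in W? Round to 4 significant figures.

U_eff = 0.81/3.844 + 0.19/1.012 = 0.21072 + 0.18775 = 0.39847
R_eff = 1/U_eff = 2.5096 m²·K/W
Q = 15.38 × 15.21 / 2.5096 = 93.213 W

93.21 W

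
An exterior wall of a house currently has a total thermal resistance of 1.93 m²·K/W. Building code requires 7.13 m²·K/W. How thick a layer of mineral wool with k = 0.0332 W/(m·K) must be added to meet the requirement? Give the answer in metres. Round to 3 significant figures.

ΔR = 7.13 − 1.93 = 5.2 m²·K/W
L = ΔR × k = 5.2 × 0.0332 = 0.1726 m

0.173 m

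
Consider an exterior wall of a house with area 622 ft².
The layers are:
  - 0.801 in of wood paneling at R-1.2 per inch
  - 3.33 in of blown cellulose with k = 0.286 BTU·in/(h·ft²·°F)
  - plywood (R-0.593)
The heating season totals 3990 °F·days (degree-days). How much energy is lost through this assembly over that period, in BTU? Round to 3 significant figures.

0.801 × 1.2 = 0.9612
3.33/0.286 = 11.64
R_total = 0.9612 + 11.64 + 0.593 = 13.2 ft²·°F·h/BTU
E = A × HDD × 24 / R = 622 × 3990 × 24 / 13.2 = 4513000 BTU

4510000 BTU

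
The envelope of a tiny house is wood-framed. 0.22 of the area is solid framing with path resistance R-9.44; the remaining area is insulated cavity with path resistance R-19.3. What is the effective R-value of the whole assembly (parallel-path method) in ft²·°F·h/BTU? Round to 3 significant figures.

15.7 ft²·°F·h/BTU

U_eff = 0.78/19.3 + 0.22/9.44 = 0.04041 + 0.02331 = 0.06372
R_eff = 1/U_eff = 15.69 ft²·°F·h/BTU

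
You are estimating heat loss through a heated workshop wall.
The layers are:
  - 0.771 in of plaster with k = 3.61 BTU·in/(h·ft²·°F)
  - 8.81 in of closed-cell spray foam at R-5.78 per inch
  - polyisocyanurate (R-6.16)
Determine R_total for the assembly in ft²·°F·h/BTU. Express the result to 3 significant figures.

0.771/3.61 = 0.2136
8.81 × 5.78 = 50.92
R_total = 0.2136 + 50.92 + 6.16 = 57.3 ft²·°F·h/BTU

57.3 ft²·°F·h/BTU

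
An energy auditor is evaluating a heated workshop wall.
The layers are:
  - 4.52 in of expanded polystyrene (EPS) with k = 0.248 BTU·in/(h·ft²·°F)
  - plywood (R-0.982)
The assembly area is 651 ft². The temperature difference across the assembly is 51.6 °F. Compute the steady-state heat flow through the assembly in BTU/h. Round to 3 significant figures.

4.52/0.248 = 18.23
R_total = 18.23 + 0.982 = 19.21 ft²·°F·h/BTU
Q = A·ΔT/R = 651 × 51.6 / 19.21 = 1749 BTU/h

1750 BTU/h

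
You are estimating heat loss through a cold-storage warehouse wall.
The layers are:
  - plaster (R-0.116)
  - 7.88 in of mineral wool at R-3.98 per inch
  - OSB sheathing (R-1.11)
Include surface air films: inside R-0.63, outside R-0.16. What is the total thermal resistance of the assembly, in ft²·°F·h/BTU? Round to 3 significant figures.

7.88 × 3.98 = 31.36
R_total = 0.63 + 0.116 + 31.36 + 1.11 + 0.16 = 33.38 ft²·°F·h/BTU

33.4 ft²·°F·h/BTU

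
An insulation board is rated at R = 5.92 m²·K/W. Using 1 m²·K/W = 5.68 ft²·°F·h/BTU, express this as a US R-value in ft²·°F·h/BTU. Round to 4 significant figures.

R_US = 5.92 × 5.68 = 33.626

33.63 ft²·°F·h/BTU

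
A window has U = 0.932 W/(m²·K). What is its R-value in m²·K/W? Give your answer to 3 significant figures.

R = 1/U = 1/0.932 = 1.073

1.07 m²·K/W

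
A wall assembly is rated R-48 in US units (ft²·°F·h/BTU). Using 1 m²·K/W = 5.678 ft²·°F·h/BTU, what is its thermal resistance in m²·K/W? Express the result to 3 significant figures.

8.45 m²·K/W

R_SI = 48/5.678 = 8.454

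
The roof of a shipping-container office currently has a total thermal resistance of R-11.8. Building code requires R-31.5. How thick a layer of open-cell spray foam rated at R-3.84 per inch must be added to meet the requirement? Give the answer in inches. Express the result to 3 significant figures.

ΔR = 31.5 − 11.8 = 19.7 ft²·°F·h/BTU
L = ΔR / (R/in) = 19.7/3.84 = 5.13 in

5.13 in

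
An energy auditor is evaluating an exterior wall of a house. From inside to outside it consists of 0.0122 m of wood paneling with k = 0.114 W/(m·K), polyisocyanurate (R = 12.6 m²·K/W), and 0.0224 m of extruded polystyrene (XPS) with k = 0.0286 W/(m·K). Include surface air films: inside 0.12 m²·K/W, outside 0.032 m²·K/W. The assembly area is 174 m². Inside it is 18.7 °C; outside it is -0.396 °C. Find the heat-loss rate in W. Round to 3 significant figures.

0.0122/0.114 = 0.107
0.0224/0.0286 = 0.7832
R_total = 0.12 + 0.107 + 12.6 + 0.7832 + 0.032 = 13.64 m²·K/W
Q = A·ΔT/R = 174 × (18.7 − (-0.396)) / 13.64 = 243.6 W

244 W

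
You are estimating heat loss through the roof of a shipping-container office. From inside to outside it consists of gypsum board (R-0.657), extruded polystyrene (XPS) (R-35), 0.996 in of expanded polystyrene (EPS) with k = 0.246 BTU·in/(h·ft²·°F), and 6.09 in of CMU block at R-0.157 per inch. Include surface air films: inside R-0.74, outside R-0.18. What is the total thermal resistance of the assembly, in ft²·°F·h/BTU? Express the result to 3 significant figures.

0.996/0.246 = 4.049
6.09 × 0.157 = 0.9561
R_total = 0.74 + 0.657 + 35 + 4.049 + 0.9561 + 0.18 = 41.58 ft²·°F·h/BTU

41.6 ft²·°F·h/BTU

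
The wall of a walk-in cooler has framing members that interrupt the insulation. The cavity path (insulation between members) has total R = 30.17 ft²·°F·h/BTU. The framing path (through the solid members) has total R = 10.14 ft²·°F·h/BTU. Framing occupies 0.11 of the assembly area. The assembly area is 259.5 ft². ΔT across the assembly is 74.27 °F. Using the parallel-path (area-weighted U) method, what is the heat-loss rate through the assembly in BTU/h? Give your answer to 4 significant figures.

U_eff = 0.89/30.17 + 0.11/10.14 = 0.0295 + 0.010848 = 0.040348
R_eff = 1/U_eff = 24.785 ft²·°F·h/BTU
Q = 259.5 × 74.27 / 24.785 = 777.62 BTU/h

777.6 BTU/h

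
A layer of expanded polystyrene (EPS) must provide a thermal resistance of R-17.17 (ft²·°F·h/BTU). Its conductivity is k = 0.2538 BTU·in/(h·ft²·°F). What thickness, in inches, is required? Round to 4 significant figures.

4.358 in

L = R × k = 17.17 × 0.2538 = 4.3577 in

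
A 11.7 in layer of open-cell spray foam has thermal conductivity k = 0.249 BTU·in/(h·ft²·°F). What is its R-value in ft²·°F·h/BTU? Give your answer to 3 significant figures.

47.0 ft²·°F·h/BTU

R = L/k = 11.7/0.249 = 46.99 ft²·°F·h/BTU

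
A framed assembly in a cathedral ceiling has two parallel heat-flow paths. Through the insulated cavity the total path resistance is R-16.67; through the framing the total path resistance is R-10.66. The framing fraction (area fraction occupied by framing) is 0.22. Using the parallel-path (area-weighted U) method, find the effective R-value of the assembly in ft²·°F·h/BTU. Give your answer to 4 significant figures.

U_eff = 0.78/16.67 + 0.22/10.66 = 0.046791 + 0.020638 = 0.067429
R_eff = 1/U_eff = 14.831 ft²·°F·h/BTU

14.83 ft²·°F·h/BTU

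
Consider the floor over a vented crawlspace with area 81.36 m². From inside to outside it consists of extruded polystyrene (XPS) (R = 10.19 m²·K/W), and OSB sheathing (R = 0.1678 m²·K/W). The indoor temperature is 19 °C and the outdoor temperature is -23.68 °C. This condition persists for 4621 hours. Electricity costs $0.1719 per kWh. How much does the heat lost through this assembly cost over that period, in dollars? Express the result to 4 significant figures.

R_total = 10.19 + 0.1678 = 10.358 m²·K/W
Q = 81.36 × (19 − (-23.68)) / 10.358 = 335.25 W
E = 335.25 W × 4621 h / 1000 = 1549.2 kWh
Cost = 1549.2 × 0.1719 = $266.31

266.3 dollars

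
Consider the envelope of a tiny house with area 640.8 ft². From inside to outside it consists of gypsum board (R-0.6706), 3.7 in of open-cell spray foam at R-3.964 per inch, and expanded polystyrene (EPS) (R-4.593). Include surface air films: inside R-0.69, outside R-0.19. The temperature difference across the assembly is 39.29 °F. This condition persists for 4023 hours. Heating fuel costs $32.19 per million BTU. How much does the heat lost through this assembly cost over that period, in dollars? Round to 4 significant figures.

3.7 × 3.964 = 14.667
R_total = 0.69 + 0.6706 + 14.667 + 4.593 + 0.19 = 20.81 ft²·°F·h/BTU
Q = 640.8 × 39.29 / 20.81 = 1209.8 BTU/h
E = 1209.8 × 4023 = 4867100 BTU
Cost = 4867100/10⁶ × 32.19 = $156.67

156.7 dollars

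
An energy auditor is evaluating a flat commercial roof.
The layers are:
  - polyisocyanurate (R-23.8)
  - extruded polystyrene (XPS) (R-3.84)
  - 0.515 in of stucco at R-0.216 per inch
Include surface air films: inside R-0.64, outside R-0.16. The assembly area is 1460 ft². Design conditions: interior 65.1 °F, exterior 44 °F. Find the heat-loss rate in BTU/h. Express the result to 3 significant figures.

0.515 × 0.216 = 0.1112
R_total = 0.64 + 23.8 + 3.84 + 0.1112 + 0.16 = 28.55 ft²·°F·h/BTU
Q = A·ΔT/R = 1460 × (65.1 − 44) / 28.55 = 1079 BTU/h

1080 BTU/h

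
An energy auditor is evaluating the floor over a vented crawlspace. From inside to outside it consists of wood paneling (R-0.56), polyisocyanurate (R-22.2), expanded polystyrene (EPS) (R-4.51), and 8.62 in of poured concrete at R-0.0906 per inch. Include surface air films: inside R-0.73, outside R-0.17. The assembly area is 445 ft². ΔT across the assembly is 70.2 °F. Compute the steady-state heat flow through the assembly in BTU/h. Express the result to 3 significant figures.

8.62 × 0.0906 = 0.781
R_total = 0.73 + 0.56 + 22.2 + 4.51 + 0.781 + 0.17 = 28.95 ft²·°F·h/BTU
Q = A·ΔT/R = 445 × 70.2 / 28.95 = 1079 BTU/h

1080 BTU/h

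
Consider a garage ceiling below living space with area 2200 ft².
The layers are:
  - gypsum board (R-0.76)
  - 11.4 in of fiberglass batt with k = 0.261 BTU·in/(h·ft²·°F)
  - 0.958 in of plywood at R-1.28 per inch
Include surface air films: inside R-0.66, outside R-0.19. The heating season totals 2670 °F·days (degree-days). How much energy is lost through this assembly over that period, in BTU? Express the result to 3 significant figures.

11.4/0.261 = 43.68
0.958 × 1.28 = 1.226
R_total = 0.66 + 0.76 + 43.68 + 1.226 + 0.19 = 46.51 ft²·°F·h/BTU
E = A × HDD × 24 / R = 2200 × 2670 × 24 / 46.51 = 3031000 BTU

3030000 BTU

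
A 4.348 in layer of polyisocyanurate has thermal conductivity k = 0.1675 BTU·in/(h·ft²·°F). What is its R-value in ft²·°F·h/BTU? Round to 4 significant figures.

25.96 ft²·°F·h/BTU

R = L/k = 4.348/0.1675 = 25.958 ft²·°F·h/BTU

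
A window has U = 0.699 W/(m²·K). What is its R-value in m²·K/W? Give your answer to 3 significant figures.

1.43 m²·K/W

R = 1/U = 1/0.699 = 1.431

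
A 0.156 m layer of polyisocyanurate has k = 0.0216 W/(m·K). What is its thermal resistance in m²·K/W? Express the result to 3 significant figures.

R = L/k = 0.156/0.0216 = 7.222 m²·K/W

7.22 m²·K/W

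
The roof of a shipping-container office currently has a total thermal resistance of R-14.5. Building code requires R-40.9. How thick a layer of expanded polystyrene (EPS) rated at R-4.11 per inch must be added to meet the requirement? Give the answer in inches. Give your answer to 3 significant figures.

ΔR = 40.9 − 14.5 = 26.4 ft²·°F·h/BTU
L = ΔR / (R/in) = 26.4/4.11 = 6.423 in

6.42 in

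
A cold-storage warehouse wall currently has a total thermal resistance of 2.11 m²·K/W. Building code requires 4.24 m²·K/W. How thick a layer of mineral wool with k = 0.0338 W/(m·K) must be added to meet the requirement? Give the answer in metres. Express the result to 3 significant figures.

0.0720 m

ΔR = 4.24 − 2.11 = 2.13 m²·K/W
L = ΔR × k = 2.13 × 0.0338 = 0.07199 m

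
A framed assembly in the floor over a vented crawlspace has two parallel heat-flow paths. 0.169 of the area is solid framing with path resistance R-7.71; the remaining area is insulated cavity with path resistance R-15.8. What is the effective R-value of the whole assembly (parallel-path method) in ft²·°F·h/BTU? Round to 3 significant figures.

U_eff = 0.831/15.8 + 0.169/7.71 = 0.05259 + 0.02192 = 0.07451
R_eff = 1/U_eff = 13.42 ft²·°F·h/BTU

13.4 ft²·°F·h/BTU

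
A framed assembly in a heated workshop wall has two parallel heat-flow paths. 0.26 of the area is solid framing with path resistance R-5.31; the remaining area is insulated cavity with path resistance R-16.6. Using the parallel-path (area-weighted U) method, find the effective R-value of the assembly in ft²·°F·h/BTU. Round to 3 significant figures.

U_eff = 0.74/16.6 + 0.26/5.31 = 0.04458 + 0.04896 = 0.09354
R_eff = 1/U_eff = 10.69 ft²·°F·h/BTU

10.7 ft²·°F·h/BTU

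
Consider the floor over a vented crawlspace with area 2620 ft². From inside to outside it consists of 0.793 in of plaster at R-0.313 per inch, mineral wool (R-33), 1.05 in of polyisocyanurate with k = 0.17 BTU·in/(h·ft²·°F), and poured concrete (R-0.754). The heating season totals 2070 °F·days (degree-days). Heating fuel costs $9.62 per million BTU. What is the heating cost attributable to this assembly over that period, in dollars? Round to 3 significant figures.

31.2 dollars

0.793 × 0.313 = 0.2482
1.05/0.17 = 6.176
R_total = 0.2482 + 33 + 6.176 + 0.754 = 40.18 ft²·°F·h/BTU
E = A × HDD × 24 / R = 2620 × 2070 × 24 / 40.18 = 3240000 BTU
Cost = 3240000/10⁶ × 9.62 = $31.16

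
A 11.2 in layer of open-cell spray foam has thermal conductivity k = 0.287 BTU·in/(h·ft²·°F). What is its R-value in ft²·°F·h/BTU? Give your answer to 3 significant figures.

R = L/k = 11.2/0.287 = 39.02 ft²·°F·h/BTU

39.0 ft²·°F·h/BTU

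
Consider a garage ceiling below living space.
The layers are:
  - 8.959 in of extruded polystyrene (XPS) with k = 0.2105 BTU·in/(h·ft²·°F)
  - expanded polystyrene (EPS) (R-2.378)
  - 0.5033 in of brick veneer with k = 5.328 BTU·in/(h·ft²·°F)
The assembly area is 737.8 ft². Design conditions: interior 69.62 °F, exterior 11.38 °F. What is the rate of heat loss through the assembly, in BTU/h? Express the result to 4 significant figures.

954.2 BTU/h

8.959/0.2105 = 42.561
0.5033/5.328 = 0.094463
R_total = 42.561 + 2.378 + 0.094463 = 45.033 ft²·°F·h/BTU
Q = A·ΔT/R = 737.8 × (69.62 − 11.38) / 45.033 = 954.18 BTU/h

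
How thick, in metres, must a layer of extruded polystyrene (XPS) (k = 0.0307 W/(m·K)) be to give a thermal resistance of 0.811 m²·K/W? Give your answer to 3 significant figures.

0.0249 m

L = R·k = 0.811 × 0.0307 = 0.0249 m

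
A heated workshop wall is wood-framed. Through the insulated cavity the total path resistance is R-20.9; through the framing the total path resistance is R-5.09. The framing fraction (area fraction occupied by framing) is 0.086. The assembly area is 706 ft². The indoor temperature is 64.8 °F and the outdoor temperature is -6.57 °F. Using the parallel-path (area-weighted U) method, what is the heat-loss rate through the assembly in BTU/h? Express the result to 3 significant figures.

U_eff = 0.914/20.9 + 0.086/5.09 = 0.04373 + 0.0169 = 0.06063
R_eff = 1/U_eff = 16.49 ft²·°F·h/BTU
Q = 706 × (64.8 − (-6.57)) / 16.49 = 3055 BTU/h

3050 BTU/h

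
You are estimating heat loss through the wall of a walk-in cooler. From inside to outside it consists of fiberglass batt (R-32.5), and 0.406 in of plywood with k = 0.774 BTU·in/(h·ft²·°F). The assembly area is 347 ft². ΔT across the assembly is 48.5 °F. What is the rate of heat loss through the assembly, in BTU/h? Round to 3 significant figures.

510 BTU/h

0.406/0.774 = 0.5245
R_total = 32.5 + 0.5245 = 33.02 ft²·°F·h/BTU
Q = A·ΔT/R = 347 × 48.5 / 33.02 = 509.6 BTU/h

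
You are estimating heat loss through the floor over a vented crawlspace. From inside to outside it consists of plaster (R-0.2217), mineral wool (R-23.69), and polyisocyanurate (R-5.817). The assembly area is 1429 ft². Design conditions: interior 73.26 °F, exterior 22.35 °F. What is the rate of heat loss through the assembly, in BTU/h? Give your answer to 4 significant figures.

R_total = 0.2217 + 23.69 + 5.817 = 29.729 ft²·°F·h/BTU
Q = A·ΔT/R = 1429 × (73.26 − 22.35) / 29.729 = 2447.1 BTU/h

2447 BTU/h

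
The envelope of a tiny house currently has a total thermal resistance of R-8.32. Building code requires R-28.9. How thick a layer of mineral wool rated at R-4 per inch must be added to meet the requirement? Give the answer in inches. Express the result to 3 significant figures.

5.14 in

ΔR = 28.9 − 8.32 = 20.58 ft²·°F·h/BTU
L = ΔR / (R/in) = 20.58/4 = 5.145 in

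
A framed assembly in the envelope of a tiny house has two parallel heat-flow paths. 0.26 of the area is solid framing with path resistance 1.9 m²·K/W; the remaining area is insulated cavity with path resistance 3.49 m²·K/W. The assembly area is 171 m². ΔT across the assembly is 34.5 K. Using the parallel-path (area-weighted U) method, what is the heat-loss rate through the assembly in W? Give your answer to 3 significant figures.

U_eff = 0.74/3.49 + 0.26/1.9 = 0.212 + 0.1368 = 0.3489
R_eff = 1/U_eff = 2.866 m²·K/W
Q = 171 × 34.5 / 2.866 = 2058 W

2060 W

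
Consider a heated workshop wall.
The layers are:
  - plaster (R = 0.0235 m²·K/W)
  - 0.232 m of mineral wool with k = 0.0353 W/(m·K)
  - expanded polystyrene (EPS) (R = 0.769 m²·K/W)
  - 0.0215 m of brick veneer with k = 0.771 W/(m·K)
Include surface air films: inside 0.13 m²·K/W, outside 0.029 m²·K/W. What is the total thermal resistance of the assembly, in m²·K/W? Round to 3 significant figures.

0.232/0.0353 = 6.572
0.0215/0.771 = 0.02789
R_total = 0.13 + 0.0235 + 6.572 + 0.769 + 0.02789 + 0.029 = 7.552 m²·K/W

7.55 m²·K/W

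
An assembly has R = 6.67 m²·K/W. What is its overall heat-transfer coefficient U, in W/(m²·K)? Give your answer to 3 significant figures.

0.150 W/(m²·K)

U = 1/R = 1/6.67 = 0.1499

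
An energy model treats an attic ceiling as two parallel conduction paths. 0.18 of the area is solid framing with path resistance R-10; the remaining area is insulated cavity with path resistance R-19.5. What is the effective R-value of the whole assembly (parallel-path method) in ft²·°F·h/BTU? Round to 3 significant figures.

U_eff = 0.82/19.5 + 0.18/10 = 0.04205 + 0.018 = 0.06005
R_eff = 1/U_eff = 16.65 ft²·°F·h/BTU

16.7 ft²·°F·h/BTU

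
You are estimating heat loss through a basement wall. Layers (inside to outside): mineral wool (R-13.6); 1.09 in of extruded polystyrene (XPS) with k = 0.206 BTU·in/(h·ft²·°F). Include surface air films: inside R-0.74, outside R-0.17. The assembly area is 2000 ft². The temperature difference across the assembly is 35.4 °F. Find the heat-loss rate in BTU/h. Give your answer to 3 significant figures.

3580 BTU/h

1.09/0.206 = 5.291
R_total = 0.74 + 13.6 + 5.291 + 0.17 = 19.8 ft²·°F·h/BTU
Q = A·ΔT/R = 2000 × 35.4 / 19.8 = 3576 BTU/h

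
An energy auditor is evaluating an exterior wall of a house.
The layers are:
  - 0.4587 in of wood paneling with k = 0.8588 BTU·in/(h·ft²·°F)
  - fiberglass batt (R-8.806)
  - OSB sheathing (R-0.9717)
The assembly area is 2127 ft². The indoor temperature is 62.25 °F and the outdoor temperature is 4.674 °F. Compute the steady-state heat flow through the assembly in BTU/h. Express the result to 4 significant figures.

0.4587/0.8588 = 0.53412
R_total = 0.53412 + 8.806 + 0.9717 = 10.312 ft²·°F·h/BTU
Q = A·ΔT/R = 2127 × (62.25 − 4.674) / 10.312 = 11876 BTU/h

11880 BTU/h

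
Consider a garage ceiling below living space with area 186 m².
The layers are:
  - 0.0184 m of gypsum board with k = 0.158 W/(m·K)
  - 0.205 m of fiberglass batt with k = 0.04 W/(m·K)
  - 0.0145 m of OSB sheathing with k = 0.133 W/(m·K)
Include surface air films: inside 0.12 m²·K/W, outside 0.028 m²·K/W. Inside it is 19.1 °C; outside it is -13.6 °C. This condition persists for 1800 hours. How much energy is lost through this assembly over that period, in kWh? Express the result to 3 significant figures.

1990 kWh

0.0184/0.158 = 0.1165
0.205/0.04 = 5.125
0.0145/0.133 = 0.109
R_total = 0.12 + 0.1165 + 5.125 + 0.109 + 0.028 = 5.498 m²·K/W
Q = 186 × (19.1 − (-13.6)) / 5.498 = 1106 W
E = 1106 W × 1800 h / 1000 = 1991 kWh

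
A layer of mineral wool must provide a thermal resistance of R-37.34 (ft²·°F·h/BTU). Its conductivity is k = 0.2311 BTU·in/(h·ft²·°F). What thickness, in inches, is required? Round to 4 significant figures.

L = R × k = 37.34 × 0.2311 = 8.6293 in

8.629 in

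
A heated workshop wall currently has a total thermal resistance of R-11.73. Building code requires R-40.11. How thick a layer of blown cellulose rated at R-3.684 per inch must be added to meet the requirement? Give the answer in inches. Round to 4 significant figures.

7.704 in

ΔR = 40.11 − 11.73 = 28.38 ft²·°F·h/BTU
L = ΔR / (R/in) = 28.38/3.684 = 7.7036 in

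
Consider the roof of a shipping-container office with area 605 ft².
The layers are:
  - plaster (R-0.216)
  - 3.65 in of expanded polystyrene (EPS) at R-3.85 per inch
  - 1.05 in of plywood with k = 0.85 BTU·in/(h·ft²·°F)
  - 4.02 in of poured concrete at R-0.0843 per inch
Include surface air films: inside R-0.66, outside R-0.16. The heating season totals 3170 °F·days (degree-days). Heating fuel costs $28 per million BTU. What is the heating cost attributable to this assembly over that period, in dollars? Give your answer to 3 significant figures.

3.65 × 3.85 = 14.05
1.05/0.85 = 1.235
4.02 × 0.0843 = 0.3389
R_total = 0.66 + 0.216 + 14.05 + 1.235 + 0.3389 + 0.16 = 16.66 ft²·°F·h/BTU
E = A × HDD × 24 / R = 605 × 3170 × 24 / 16.66 = 2762000 BTU
Cost = 2762000/10⁶ × 28 = $77.35

77.3 dollars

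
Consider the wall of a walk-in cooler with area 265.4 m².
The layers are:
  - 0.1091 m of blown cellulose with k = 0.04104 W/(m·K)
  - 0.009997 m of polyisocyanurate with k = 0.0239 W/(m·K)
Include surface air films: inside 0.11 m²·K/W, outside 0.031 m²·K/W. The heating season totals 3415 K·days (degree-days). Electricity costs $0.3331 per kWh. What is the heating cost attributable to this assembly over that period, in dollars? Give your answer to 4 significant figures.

0.1091/0.04104 = 2.6584
0.009997/0.0239 = 0.41828
R_total = 0.11 + 2.6584 + 0.41828 + 0.031 = 3.2177 m²·K/W
E = A × HDD × 24 / R / 1000 = 265.4 × 3415 × 24 / 3.2177 / 1000 = 6760.2 kWh
Cost = 6760.2 × 0.3331 = $2251.8

2252 dollars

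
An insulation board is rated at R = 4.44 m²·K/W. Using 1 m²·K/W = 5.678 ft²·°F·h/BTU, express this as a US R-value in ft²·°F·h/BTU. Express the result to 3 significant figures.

25.2 ft²·°F·h/BTU

R_US = 4.44 × 5.678 = 25.21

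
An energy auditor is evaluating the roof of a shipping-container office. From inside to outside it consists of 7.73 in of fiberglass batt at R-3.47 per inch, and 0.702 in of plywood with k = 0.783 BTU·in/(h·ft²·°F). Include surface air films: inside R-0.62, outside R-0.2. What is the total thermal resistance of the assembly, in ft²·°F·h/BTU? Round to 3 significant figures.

7.73 × 3.47 = 26.82
0.702/0.783 = 0.8966
R_total = 0.62 + 26.82 + 0.8966 + 0.2 = 28.54 ft²·°F·h/BTU

28.5 ft²·°F·h/BTU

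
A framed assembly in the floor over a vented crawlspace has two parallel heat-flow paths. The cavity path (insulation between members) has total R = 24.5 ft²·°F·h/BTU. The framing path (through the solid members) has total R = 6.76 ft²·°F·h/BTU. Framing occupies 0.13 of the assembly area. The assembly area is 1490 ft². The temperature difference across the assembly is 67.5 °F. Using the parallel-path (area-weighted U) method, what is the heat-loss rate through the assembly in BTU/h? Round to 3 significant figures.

5510 BTU/h

U_eff = 0.87/24.5 + 0.13/6.76 = 0.03551 + 0.01923 = 0.05474
R_eff = 1/U_eff = 18.27 ft²·°F·h/BTU
Q = 1490 × 67.5 / 18.27 = 5506 BTU/h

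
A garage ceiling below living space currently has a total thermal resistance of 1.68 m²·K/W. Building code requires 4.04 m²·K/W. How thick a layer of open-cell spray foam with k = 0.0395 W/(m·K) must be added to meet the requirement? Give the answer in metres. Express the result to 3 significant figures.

0.0932 m

ΔR = 4.04 − 1.68 = 2.36 m²·K/W
L = ΔR × k = 2.36 × 0.0395 = 0.09322 m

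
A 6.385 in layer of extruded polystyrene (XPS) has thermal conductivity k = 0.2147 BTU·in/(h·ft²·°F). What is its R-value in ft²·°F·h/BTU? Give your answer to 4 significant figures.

29.74 ft²·°F·h/BTU

R = L/k = 6.385/0.2147 = 29.739 ft²·°F·h/BTU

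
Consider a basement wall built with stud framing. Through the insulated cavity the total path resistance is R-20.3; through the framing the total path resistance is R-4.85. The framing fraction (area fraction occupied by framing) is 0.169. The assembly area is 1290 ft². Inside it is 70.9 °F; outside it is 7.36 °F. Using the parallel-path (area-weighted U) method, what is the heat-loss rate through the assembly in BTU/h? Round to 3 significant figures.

U_eff = 0.831/20.3 + 0.169/4.85 = 0.04094 + 0.03485 = 0.07578
R_eff = 1/U_eff = 13.2 ft²·°F·h/BTU
Q = 1290 × (70.9 − 7.36) / 13.2 = 6212 BTU/h

6210 BTU/h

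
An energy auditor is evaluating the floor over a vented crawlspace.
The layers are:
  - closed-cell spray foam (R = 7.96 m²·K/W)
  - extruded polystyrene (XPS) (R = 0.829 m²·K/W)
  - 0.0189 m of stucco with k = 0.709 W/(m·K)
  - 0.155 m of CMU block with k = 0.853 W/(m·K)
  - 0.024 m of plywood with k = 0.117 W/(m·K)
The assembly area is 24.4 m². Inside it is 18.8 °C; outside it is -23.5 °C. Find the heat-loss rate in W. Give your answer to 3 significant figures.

0.0189/0.709 = 0.02666
0.155/0.853 = 0.1817
0.024/0.117 = 0.2051
R_total = 7.96 + 0.829 + 0.02666 + 0.1817 + 0.2051 = 9.202 m²·K/W
Q = A·ΔT/R = 24.4 × (18.8 − (-23.5)) / 9.202 = 112.2 W

112 W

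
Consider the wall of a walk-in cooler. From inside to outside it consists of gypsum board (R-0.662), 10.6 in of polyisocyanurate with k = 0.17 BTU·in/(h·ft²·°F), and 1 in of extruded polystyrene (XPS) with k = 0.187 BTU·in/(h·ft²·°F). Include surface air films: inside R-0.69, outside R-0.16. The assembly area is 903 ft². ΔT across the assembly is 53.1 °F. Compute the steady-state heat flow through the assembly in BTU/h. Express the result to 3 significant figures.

10.6/0.17 = 62.35
1/0.187 = 5.348
R_total = 0.69 + 0.662 + 62.35 + 5.348 + 0.16 = 69.21 ft²·°F·h/BTU
Q = A·ΔT/R = 903 × 53.1 / 69.21 = 692.8 BTU/h

693 BTU/h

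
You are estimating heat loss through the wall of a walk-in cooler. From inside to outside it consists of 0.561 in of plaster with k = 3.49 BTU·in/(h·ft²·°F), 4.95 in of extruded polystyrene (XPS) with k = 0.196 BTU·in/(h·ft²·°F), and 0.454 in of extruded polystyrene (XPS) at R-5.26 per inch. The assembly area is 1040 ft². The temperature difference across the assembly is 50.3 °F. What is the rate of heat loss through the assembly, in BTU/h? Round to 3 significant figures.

0.561/3.49 = 0.1607
4.95/0.196 = 25.26
0.454 × 5.26 = 2.388
R_total = 0.1607 + 25.26 + 2.388 = 27.8 ft²·°F·h/BTU
Q = A·ΔT/R = 1040 × 50.3 / 27.8 = 1881 BTU/h

1880 BTU/h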